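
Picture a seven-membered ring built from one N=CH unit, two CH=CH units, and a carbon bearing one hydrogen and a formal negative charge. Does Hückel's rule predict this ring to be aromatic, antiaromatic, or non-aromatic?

Antiaromatic

The p orbitals form a continuous loop: every atom in a ring double bond is sp² and brings one electron to the p orbital; the doubly-bonded nitrogens are pyridine-type — their lone pairs lie in the ring plane, leaving one electron in the p orbital; the carbanion's lone pair occupies the p orbital. The ring is fully conjugated.
π-electron count: 3 × 2 = 6 from the double-bond units + 2 from the CH(-) atom = 8.
8 = 4(2); a planar, fully conjugated 4n system is antiaromatic.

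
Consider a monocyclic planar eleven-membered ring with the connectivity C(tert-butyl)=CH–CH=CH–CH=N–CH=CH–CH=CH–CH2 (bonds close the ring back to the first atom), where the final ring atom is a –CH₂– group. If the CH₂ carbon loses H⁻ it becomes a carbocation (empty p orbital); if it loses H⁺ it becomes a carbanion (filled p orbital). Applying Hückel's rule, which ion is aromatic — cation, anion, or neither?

In either ion the ring is fully conjugated: every atom, including the new sp² carbon, supplies a p orbital.
Cation: 5 × 2 + 0 = 10 π electrons → 4(2)+2, aromatic.
Anion: 5 × 2 + 2 = 12 π electrons → 4(3), antiaromatic.

The cation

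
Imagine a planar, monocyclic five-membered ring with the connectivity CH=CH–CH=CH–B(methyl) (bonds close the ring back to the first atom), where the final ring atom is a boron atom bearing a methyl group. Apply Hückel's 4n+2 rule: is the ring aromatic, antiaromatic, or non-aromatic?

Every ring atom contributes a p orbital perpendicular to the ring (each doubly-bonded ring atom is sp² with one p-orbital electron; the boron has an empty p orbital), so the π system is cyclic and fully conjugated.
Counting π electrons: 2 × 2 = 4 from the double-bond units + 0 from the B(methyl) atom = 4.
4 = 4(1); a planar, fully conjugated 4n system is antiaromatic.

Antiaromatic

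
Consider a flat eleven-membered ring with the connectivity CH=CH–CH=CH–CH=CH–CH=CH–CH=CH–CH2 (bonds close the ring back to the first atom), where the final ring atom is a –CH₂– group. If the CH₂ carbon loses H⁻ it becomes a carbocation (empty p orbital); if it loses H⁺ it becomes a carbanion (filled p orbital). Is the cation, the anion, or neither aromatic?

Both ions have a continuous loop of p orbitals — each ring atom is sp².
Cation: 5 × 2 + 0 = 10 π electrons → 4(2)+2, aromatic.
Anion: 5 × 2 + 2 = 12 π electrons → 4(3), antiaromatic.

The cation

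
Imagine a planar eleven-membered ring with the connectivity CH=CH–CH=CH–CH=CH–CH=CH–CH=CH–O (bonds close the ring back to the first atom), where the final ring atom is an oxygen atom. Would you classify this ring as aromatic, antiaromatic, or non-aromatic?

Antiaromatic

Check conjugation: the double-bond atoms are sp², each contributing one p electron; the oxygen donates one lone pair from its p orbital — every position has a p orbital, so the cyclic π system is continuous.
Counting π electrons: 5 × 2 = 10 from the double-bond units + 2 from the O atom = 12.
A 4n π count (12, n = 3) in a planar conjugated ring means antiaromatic.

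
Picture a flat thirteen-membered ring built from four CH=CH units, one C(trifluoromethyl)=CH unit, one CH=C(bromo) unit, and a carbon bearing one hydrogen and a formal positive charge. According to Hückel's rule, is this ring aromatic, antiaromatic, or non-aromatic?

Antiaromatic

The p orbitals form a continuous loop: every atom in a ring double bond is sp² and brings one electron to the p orbital; the carbocation has an empty p orbital. The ring is fully conjugated.
π-electron count: 6 × 2 = 12 from the double-bond units + 0 from the CH(+) atom = 12.
12 = 4(3); a planar, fully conjugated 4n system is antiaromatic.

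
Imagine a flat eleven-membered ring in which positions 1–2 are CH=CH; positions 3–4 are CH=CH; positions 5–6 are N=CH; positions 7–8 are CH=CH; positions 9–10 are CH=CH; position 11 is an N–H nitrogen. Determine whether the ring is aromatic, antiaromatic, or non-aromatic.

Antiaromatic

Every ring atom contributes a p orbital perpendicular to the ring (each doubly-bonded ring atom is sp² with one p-orbital electron; the doubly-bonded nitrogens are pyridine-type — their lone pairs lie in the ring plane, leaving one electron in the p orbital; the pyrrole-type nitrogen donates its lone pair from the p orbital), so the π system is cyclic and fully conjugated.
π-electron count: 5 × 2 = 10 from the double-bond units + 2 from the NH atom = 12.
With 12 = 4·3 π electrons, Hückel's rule classifies the planar ring as antiaromatic.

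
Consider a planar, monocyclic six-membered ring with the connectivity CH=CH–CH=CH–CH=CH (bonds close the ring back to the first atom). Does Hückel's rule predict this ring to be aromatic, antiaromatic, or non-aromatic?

Aromatic

Every ring atom contributes a p orbital perpendicular to the ring (each doubly-bonded ring atom is sp² with one p-orbital electron), so the π system is cyclic and fully conjugated.
Tallying contributions gives 3 × 2 = 6 from the 3 double-bond units.
6 = 4(1) + 2, which satisfies Hückel's 4n+2 rule.
This is benzene.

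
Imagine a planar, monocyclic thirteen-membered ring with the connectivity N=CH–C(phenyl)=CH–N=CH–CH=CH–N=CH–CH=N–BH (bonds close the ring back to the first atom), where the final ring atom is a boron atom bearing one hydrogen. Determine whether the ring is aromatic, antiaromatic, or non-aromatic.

The p orbitals form a continuous loop: every atom in a ring double bond is sp² and brings one electron to the p orbital; each sp² =N– keeps its lone pair in-plane and puts one electron into the π system; the boron has an empty p orbital. The ring is fully conjugated.
Counting π electrons: 6 × 2 = 12 from the double-bond units + 0 from the BH atom = 12.
12 is a 4n count (n = 3), so the planar conjugated ring is antiaromatic.

Antiaromatic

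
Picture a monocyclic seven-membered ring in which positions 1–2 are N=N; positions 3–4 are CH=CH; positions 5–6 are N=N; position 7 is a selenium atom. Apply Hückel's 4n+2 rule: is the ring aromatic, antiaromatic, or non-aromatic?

Antiaromatic

The p orbitals form a continuous loop: every atom in a ring double bond is sp² and brings one electron to the p orbital; each =N– nitrogen is pyridine-type (lone pair in the sp² plane, one electron in the p orbital); the selenium donates one lone pair from its p orbital. The ring is fully conjugated.
π-electron count: 3 × 2 = 6 from the double-bond units + 2 from the Se atom = 8.
A 4n π count (8, n = 2) in a planar conjugated ring means antiaromatic.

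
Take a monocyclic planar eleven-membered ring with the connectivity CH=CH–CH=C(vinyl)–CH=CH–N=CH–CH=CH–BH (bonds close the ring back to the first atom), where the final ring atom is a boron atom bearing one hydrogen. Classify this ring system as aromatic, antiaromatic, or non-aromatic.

Aromatic

Every ring atom contributes a p orbital perpendicular to the ring (each doubly-bonded ring atom is sp² with one p-orbital electron; the doubly-bonded nitrogens are pyridine-type — their lone pairs lie in the ring plane, leaving one electron in the p orbital; the boron has an empty p orbital), so the π system is cyclic and fully conjugated.
π-electron count: 5 × 2 = 10 from the double-bond units + 0 from the BH atom = 10.
10 = 4(2) + 2, which satisfies Hückel's 4n+2 rule.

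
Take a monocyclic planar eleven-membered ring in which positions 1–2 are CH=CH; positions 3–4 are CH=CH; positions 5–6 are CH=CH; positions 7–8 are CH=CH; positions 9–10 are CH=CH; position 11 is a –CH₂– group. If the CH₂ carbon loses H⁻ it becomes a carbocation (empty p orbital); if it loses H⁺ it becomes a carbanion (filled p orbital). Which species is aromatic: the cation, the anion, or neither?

Once that carbon is sp², every ring atom has a p orbital and both ions are fully conjugated.
Cation: 5 × 2 + 0 = 10 π electrons → 4(2)+2, aromatic.
Anion: 5 × 2 + 2 = 12 π electrons → 4(3), antiaromatic.

The cation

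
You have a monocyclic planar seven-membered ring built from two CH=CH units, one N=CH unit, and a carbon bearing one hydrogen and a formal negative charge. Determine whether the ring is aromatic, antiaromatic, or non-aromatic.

Every ring atom contributes a p orbital perpendicular to the ring (the double-bond atoms are sp², each contributing one p electron; each =N– nitrogen is pyridine-type (lone pair in the sp² plane, one electron in the p orbital); the carbanion's lone pair occupies the p orbital), so the π system is cyclic and fully conjugated.
π-electron count: 3 × 2 = 6 from the double-bond units + 2 from the CH(-) atom = 8.
8 = 4(2); a planar, fully conjugated 4n system is antiaromatic.

Antiaromatic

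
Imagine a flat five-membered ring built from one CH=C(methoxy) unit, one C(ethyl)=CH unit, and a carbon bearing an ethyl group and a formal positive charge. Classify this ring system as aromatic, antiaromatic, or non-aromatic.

The p orbitals form a continuous loop: the double-bond atoms are sp², each contributing one p electron; the carbocation has an empty p orbital. The ring is fully conjugated.
π-electron count: 2 × 2 = 4 from the double-bond units + 0 from the C(ethyl)(+) atom = 4.
4 = 4(1); a planar, fully conjugated 4n system is antiaromatic.

Antiaromatic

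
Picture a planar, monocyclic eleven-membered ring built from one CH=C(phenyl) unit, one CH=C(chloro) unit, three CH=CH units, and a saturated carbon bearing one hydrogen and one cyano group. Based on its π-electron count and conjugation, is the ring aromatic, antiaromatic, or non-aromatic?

The CH(cyano) carbon is saturated: that saturated carbon is sp³ and has no p orbital in the ring π system. Conjugation is not continuous around the ring.
Without a continuous loop of overlapping p orbitals the Hückel electron count never comes into play.

Non-aromatic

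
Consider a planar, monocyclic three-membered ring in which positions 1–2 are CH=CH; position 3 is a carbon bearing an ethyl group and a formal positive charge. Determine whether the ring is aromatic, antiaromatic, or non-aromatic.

Every ring atom contributes a p orbital perpendicular to the ring (each doubly-bonded ring atom is sp² with one p-orbital electron; the carbocation has an empty p orbital), so the π system is cyclic and fully conjugated.
Counting π electrons: 1 × 2 = 2 from the double-bond unit + 0 from the C(ethyl)(+) atom = 2.
With 2 π electrons (n = 0), the Hückel 4n+2 condition holds.

Aromatic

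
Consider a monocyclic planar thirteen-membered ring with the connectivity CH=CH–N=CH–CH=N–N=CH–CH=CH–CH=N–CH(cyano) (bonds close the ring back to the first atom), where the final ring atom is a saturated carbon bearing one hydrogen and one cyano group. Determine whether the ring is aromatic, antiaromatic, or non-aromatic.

At the CH(cyano) position, that saturated carbon is sp³ and has no p orbital in the ring π system; the ring's p-orbital overlap is broken there.
A ring that is not fully conjugated cannot be aromatic or antiaromatic regardless of its π-electron count.

Non-aromatic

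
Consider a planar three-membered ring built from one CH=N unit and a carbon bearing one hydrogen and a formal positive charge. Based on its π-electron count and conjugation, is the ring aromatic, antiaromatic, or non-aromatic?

Check conjugation: every atom in a ring double bond is sp² and brings one electron to the p orbital; each sp² =N– keeps its lone pair in-plane and puts one electron into the π system; the carbocation has an empty p orbital — every position has a p orbital, so the cyclic π system is continuous.
Counting π electrons: 1 × 2 = 2 from the double-bond unit + 0 from the CH(+) atom = 2.
Since 2 = 4·0 + 2, the ring meets the 4n+2 criterion.

Aromatic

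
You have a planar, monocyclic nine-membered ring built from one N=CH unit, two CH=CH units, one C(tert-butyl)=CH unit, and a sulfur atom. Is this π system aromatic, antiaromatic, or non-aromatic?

Check conjugation: each doubly-bonded ring atom is sp² with one p-orbital electron; each =N– nitrogen is pyridine-type (lone pair in the sp² plane, one electron in the p orbital); the sulfur donates one lone pair from its p orbital — every position has a p orbital, so the cyclic π system is continuous.
π-electron count: 4 × 2 = 8 from the double-bond units + 2 from the S atom = 10.
Since 10 = 4·2 + 2, the ring meets the 4n+2 criterion.

Aromatic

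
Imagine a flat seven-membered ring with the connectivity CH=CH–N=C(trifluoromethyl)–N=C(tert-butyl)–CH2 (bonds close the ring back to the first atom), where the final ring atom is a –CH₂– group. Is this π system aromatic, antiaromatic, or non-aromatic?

The CH2 carbon is saturated: the tetrahedral CH₂ carbon is sp³ and has no p orbital in the ring π system. Conjugation is not continuous around the ring.
A ring that is not fully conjugated cannot be aromatic or antiaromatic regardless of its π-electron count.

Non-aromatic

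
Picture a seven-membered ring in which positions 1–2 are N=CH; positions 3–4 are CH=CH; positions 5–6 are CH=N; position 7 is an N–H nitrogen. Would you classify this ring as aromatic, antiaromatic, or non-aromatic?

Every ring atom contributes a p orbital perpendicular to the ring (each doubly-bonded ring atom is sp² with one p-orbital electron; each sp² =N– keeps its lone pair in-plane and puts one electron into the π system; the pyrrole-type nitrogen donates its lone pair from the p orbital), so the π system is cyclic and fully conjugated.
Tallying contributions gives 3 × 2 = 6 from the double-bond units + 2 from the NH atom = 8.
A 4n π count (8, n = 2) in a planar conjugated ring means antiaromatic.

Antiaromatic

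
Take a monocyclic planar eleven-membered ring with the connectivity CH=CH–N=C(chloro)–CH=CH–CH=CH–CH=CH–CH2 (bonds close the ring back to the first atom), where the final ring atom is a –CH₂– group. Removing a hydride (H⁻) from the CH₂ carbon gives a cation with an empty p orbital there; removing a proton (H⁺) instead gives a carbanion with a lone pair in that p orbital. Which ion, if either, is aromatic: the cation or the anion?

The cation

Both ions have a continuous loop of p orbitals — each ring atom is sp².
Cation: 5 × 2 + 0 = 10 π electrons → 4(2)+2, aromatic.
Anion: 5 × 2 + 2 = 12 π electrons → 4(3), antiaromatic.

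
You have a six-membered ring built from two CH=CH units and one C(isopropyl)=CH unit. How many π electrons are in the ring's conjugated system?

Check conjugation: the double-bond atoms are sp², each contributing one p electron — every position has a p orbital, so the cyclic π system is continuous.
Counting π electrons: 3 × 2 = 6 from the 3 double-bond units.

6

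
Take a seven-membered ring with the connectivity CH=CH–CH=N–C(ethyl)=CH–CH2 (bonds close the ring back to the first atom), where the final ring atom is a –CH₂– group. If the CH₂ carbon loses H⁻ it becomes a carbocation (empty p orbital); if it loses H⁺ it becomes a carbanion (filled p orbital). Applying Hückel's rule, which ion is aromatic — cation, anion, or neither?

The cation

In either ion the ring is fully conjugated: every atom, including the new sp² carbon, supplies a p orbital.
Cation: 3 × 2 + 0 = 6 π electrons → 4(1)+2, aromatic.
Anion: 3 × 2 + 2 = 8 π electrons → 4(2), antiaromatic.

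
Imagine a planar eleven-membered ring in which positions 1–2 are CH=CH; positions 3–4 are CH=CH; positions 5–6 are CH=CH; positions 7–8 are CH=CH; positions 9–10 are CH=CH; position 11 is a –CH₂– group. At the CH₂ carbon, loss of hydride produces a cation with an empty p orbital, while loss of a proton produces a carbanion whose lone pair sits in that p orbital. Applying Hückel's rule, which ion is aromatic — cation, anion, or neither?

The cation

Both ions have a continuous loop of p orbitals — each ring atom is sp².
Cation: 5 × 2 + 0 = 10 π electrons → 4(2)+2, aromatic.
Anion: 5 × 2 + 2 = 12 π electrons → 4(3), antiaromatic.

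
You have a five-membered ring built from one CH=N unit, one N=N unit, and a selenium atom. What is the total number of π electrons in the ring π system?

6

Every ring atom contributes a p orbital perpendicular to the ring (each doubly-bonded ring atom is sp² with one p-orbital electron; each sp² =N– keeps its lone pair in-plane and puts one electron into the π system; the selenium donates one lone pair from its p orbital), so the π system is cyclic and fully conjugated.
π-electron count: 2 × 2 = 4 from the double-bond units + 2 from the Se atom = 6.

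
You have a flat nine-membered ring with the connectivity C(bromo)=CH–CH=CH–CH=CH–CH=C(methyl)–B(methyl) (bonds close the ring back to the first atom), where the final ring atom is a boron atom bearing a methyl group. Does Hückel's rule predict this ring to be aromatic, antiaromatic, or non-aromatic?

Every ring atom contributes a p orbital perpendicular to the ring (every atom in a ring double bond is sp² and brings one electron to the p orbital; the boron has an empty p orbital), so the π system is cyclic and fully conjugated.
Counting π electrons: 4 × 2 = 8 from the double-bond units + 0 from the B(methyl) atom = 8.
8 = 4(2); a planar, fully conjugated 4n system is antiaromatic.

Antiaromatic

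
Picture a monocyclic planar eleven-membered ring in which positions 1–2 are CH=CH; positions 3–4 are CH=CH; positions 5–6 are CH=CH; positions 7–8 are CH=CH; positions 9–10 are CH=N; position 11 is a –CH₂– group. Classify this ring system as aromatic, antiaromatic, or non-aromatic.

Non-aromatic

Because the tetrahedral CH₂ carbon is sp³ and has no p orbital in the ring π system at the CH2 position, the π system cannot extend all the way around the ring.
A ring that is not fully conjugated cannot be aromatic or antiaromatic regardless of its π-electron count.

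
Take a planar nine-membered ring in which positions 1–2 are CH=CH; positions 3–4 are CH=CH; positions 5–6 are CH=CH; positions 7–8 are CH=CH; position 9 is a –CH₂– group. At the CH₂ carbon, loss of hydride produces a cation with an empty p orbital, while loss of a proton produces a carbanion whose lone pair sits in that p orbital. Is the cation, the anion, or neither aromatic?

The anion

Both ions have a continuous loop of p orbitals — each ring atom is sp².
Cation: 4 × 2 + 0 = 8 π electrons → 4(2), antiaromatic.
Anion: 4 × 2 + 2 = 10 π electrons → 4(2)+2, aromatic.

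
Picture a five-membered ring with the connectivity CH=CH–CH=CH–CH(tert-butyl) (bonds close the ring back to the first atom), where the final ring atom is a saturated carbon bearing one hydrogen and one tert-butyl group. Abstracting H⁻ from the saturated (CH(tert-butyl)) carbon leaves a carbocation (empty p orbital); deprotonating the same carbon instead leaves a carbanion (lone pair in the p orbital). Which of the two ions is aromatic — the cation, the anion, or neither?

Both ions have a continuous loop of p orbitals — each ring atom is sp².
Cation: 2 × 2 + 0 = 4 π electrons → 4(1), antiaromatic.
Anion: 2 × 2 + 2 = 6 π electrons → 4(1)+2, aromatic.

The anion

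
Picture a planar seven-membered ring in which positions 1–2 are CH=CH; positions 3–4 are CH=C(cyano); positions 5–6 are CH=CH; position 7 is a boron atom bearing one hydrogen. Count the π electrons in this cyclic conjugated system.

6

Every ring atom contributes a p orbital perpendicular to the ring (every atom in a ring double bond is sp² and brings one electron to the p orbital; the boron has an empty p orbital), so the π system is cyclic and fully conjugated.
Counting π electrons: 3 × 2 = 6 from the double-bond units + 0 from the BH atom = 6.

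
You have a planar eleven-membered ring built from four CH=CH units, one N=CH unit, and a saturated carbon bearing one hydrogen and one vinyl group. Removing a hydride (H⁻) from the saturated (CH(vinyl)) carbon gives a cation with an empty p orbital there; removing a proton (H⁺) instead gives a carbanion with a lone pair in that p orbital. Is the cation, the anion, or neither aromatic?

The cation

In either ion the ring is fully conjugated: every atom, including the new sp² carbon, supplies a p orbital.
Cation: 5 × 2 + 0 = 10 π electrons → 4(2)+2, aromatic.
Anion: 5 × 2 + 2 = 12 π electrons → 4(3), antiaromatic.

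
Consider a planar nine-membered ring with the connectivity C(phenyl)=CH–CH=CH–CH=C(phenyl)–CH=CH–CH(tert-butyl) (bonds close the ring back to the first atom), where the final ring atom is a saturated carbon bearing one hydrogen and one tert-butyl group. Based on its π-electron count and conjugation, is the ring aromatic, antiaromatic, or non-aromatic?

Non-aromatic

Because that saturated carbon is sp³ and has no p orbital in the ring π system at the CH(tert-butyl) position, the π system cannot extend all the way around the ring.
A ring that is not fully conjugated cannot be aromatic or antiaromatic regardless of its π-electron count.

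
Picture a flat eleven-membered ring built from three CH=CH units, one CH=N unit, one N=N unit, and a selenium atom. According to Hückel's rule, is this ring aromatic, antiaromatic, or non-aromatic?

Check conjugation: each doubly-bonded ring atom is sp² with one p-orbital electron; each sp² =N– keeps its lone pair in-plane and puts one electron into the π system; the selenium donates one lone pair from its p orbital — every position has a p orbital, so the cyclic π system is continuous.
π-electron count: 5 × 2 = 10 from the double-bond units + 2 from the Se atom = 12.
12 is a 4n count (n = 3), so the planar conjugated ring is antiaromatic.

Antiaromatic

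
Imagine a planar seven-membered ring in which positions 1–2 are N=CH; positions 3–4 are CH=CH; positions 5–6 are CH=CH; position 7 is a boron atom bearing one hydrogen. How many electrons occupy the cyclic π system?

6

The p orbitals form a continuous loop: each doubly-bonded ring atom is sp² with one p-orbital electron; the doubly-bonded nitrogens are pyridine-type — their lone pairs lie in the ring plane, leaving one electron in the p orbital; the boron has an empty p orbital. The ring is fully conjugated.
Tallying contributions gives 3 × 2 = 6 from the double-bond units + 0 from the BH atom = 6.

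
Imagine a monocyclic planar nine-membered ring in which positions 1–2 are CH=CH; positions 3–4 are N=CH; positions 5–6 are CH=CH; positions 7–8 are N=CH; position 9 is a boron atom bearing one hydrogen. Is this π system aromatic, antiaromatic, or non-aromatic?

The p orbitals form a continuous loop: every atom in a ring double bond is sp² and brings one electron to the p orbital; each sp² =N– keeps its lone pair in-plane and puts one electron into the π system; the boron has an empty p orbital. The ring is fully conjugated.
Tallying contributions gives 4 × 2 = 8 from the double-bond units + 0 from the BH atom = 8.
8 = 4(2); a planar, fully conjugated 4n system is antiaromatic.

Antiaromatic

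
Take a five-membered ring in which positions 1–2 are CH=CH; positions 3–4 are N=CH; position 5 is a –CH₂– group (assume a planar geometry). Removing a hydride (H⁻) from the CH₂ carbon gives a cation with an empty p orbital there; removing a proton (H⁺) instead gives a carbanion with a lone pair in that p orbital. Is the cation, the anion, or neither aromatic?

Once that carbon is sp², every ring atom has a p orbital and both ions are fully conjugated.
Cation: 2 × 2 + 0 = 4 π electrons → 4(1), antiaromatic.
Anion: 2 × 2 + 2 = 6 π electrons → 4(1)+2, aromatic.

The anion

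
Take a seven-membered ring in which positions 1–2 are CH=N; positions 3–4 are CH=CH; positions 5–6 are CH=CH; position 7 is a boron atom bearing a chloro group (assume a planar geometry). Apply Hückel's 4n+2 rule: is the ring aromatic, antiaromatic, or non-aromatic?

Aromatic

Every ring atom contributes a p orbital perpendicular to the ring (the double-bond atoms are sp², each contributing one p electron; each sp² =N– keeps its lone pair in-plane and puts one electron into the π system; the boron has an empty p orbital), so the π system is cyclic and fully conjugated.
Adding the contributions, 3 × 2 = 6 from the double-bond units + 0 from the B(chloro) atom = 6.
Since 6 = 4·1 + 2, the ring meets the 4n+2 criterion.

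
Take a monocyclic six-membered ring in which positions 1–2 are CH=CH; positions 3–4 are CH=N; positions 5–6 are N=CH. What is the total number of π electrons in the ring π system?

Every ring atom contributes a p orbital perpendicular to the ring (each doubly-bonded ring atom is sp² with one p-orbital electron; each =N– nitrogen is pyridine-type (lone pair in the sp² plane, one electron in the p orbital)), so the π system is cyclic and fully conjugated.
Tallying contributions gives 3 × 2 = 6 from the 3 double-bond units.

6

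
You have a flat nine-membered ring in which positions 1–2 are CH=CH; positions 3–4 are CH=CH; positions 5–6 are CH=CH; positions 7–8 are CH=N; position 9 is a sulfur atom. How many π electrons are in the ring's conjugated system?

10

Every ring atom contributes a p orbital perpendicular to the ring (each doubly-bonded ring atom is sp² with one p-orbital electron; the doubly-bonded nitrogens are pyridine-type — their lone pairs lie in the ring plane, leaving one electron in the p orbital; the sulfur donates one lone pair from its p orbital), so the π system is cyclic and fully conjugated.
Counting π electrons: 4 × 2 = 8 from the double-bond units + 2 from the S atom = 10.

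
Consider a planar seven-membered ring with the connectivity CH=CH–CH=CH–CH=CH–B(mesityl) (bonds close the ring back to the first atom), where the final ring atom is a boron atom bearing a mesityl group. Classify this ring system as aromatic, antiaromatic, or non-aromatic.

The p orbitals form a continuous loop: every atom in a ring double bond is sp² and brings one electron to the p orbital; the boron has an empty p orbital. The ring is fully conjugated.
Tallying contributions gives 3 × 2 = 6 from the double-bond units + 0 from the B(mesityl) atom = 6.
6 = 4(1) + 2, which satisfies Hückel's 4n+2 rule.

Aromatic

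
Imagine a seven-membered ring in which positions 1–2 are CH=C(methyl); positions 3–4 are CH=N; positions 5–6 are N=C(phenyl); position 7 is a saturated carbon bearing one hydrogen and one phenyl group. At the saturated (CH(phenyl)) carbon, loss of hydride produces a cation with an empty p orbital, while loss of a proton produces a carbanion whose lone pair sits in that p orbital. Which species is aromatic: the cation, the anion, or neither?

The cation

In both ions every ring atom is sp² and contributes a p orbital, so both rings are fully conjugated.
Cation: 3 × 2 + 0 = 6 π electrons → 4(1)+2, aromatic.
Anion: 3 × 2 + 2 = 8 π electrons → 4(2), antiaromatic.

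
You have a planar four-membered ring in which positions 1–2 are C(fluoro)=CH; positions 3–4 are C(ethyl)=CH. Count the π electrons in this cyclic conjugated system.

4

All ring atoms are sp² and supply a p orbital to the ring (each doubly-bonded ring atom is sp² with one p-orbital electron); the conjugation is uninterrupted.
π-electron count: 2 × 2 = 4 from the 2 double-bond units.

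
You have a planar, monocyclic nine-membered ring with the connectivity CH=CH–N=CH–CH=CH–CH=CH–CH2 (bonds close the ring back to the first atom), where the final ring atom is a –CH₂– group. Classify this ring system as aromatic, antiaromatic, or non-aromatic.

The CH2 position has four σ bonds — the tetrahedral CH₂ carbon is sp³ and has no p orbital in the ring π system — so the cyclic conjugation is interrupted.
A ring that is not fully conjugated cannot be aromatic or antiaromatic regardless of its π-electron count.

Non-aromatic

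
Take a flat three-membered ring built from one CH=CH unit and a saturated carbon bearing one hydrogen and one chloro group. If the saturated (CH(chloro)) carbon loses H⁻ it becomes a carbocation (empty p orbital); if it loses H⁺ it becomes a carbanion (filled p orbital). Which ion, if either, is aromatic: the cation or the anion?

The cation

In either ion the ring is fully conjugated: every atom, including the new sp² carbon, supplies a p orbital.
Cation: 1 × 2 + 0 = 2 π electrons → 4(0)+2, aromatic.
Anion: 1 × 2 + 2 = 4 π electrons → 4(1), antiaromatic.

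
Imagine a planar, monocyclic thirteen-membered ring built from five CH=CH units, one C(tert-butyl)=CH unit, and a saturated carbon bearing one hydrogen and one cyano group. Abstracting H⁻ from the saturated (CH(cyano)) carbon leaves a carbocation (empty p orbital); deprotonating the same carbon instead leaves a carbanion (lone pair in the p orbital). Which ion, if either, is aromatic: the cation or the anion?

Both ions have a continuous loop of p orbitals — each ring atom is sp².
Cation: 6 × 2 + 0 = 12 π electrons → 4(3), antiaromatic.
Anion: 6 × 2 + 2 = 14 π electrons → 4(3)+2, aromatic.

The anion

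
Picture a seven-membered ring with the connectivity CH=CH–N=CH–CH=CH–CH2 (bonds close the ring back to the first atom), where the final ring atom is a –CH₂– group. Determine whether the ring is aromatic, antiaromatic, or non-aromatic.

Non-aromatic

The CH2 carbon is saturated: the tetrahedral CH₂ carbon is sp³ and has no p orbital in the ring π system. Conjugation is not continuous around the ring.
A ring that is not fully conjugated cannot be aromatic or antiaromatic regardless of its π-electron count.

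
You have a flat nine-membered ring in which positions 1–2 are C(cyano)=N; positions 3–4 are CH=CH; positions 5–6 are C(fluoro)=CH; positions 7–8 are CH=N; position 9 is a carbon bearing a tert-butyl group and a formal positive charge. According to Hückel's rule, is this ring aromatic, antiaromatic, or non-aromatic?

All ring atoms are sp² and supply a p orbital to the ring (each doubly-bonded ring atom is sp² with one p-orbital electron; the doubly-bonded nitrogens are pyridine-type — their lone pairs lie in the ring plane, leaving one electron in the p orbital; the carbocation has an empty p orbital); the conjugation is uninterrupted.
π-electron count: 4 × 2 = 8 from the double-bond units + 0 from the C(tert-butyl)(+) atom = 8.
8 = 4(2); a planar, fully conjugated 4n system is antiaromatic.

Antiaromatic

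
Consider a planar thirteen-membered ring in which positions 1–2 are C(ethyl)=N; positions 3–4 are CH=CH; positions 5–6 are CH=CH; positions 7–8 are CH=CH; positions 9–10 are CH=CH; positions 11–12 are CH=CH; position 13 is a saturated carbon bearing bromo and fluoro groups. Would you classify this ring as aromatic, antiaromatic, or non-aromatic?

At the C(bromo)(fluoro) position, that saturated carbon is sp³ and has no p orbital in the ring π system; the ring's p-orbital overlap is broken there.
Without a continuous loop of overlapping p orbitals the Hückel electron count never comes into play.

Non-aromatic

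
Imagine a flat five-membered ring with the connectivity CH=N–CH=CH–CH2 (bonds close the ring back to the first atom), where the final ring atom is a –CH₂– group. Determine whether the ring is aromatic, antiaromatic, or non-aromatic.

Non-aromatic

Because the tetrahedral CH₂ carbon is sp³ and has no p orbital in the ring π system at the CH2 position, the π system cannot extend all the way around the ring.
Hückel's rule only applies to fully conjugated rings, so this one is simply non-aromatic.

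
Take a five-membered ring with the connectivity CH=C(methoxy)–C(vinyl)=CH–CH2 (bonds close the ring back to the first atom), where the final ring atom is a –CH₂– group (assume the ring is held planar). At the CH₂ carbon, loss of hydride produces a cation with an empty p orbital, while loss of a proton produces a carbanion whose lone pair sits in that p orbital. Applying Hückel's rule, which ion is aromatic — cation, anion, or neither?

In both ions every ring atom is sp² and contributes a p orbital, so both rings are fully conjugated.
Cation: 2 × 2 + 0 = 4 π electrons → 4(1), antiaromatic.
Anion: 2 × 2 + 2 = 6 π electrons → 4(1)+2, aromatic.

The anion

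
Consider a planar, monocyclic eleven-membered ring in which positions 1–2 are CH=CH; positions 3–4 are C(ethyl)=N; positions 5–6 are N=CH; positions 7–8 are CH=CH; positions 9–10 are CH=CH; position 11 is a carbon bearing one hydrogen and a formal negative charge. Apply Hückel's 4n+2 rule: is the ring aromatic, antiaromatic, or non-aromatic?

All ring atoms are sp² and supply a p orbital to the ring (the double-bond atoms are sp², each contributing one p electron; the doubly-bonded nitrogens are pyridine-type — their lone pairs lie in the ring plane, leaving one electron in the p orbital; the carbanion's lone pair occupies the p orbital); the conjugation is uninterrupted.
Counting π electrons: 5 × 2 = 10 from the double-bond units + 2 from the CH(-) atom = 12.
12 is a 4n count (n = 3), so the planar conjugated ring is antiaromatic.

Antiaromatic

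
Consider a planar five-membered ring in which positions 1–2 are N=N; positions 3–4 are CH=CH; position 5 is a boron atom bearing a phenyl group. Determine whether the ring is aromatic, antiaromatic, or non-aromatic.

Antiaromatic

The p orbitals form a continuous loop: the double-bond atoms are sp², each contributing one p electron; each sp² =N– keeps its lone pair in-plane and puts one electron into the π system; the boron has an empty p orbital. The ring is fully conjugated.
π-electron count: 2 × 2 = 4 from the double-bond units + 0 from the B(phenyl) atom = 4.
With 4 = 4·1 π electrons, Hückel's rule classifies the planar ring as antiaromatic.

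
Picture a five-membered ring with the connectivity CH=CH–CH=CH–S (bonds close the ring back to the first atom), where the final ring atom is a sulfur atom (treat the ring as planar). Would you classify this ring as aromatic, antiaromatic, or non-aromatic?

Aromatic

Every ring atom contributes a p orbital perpendicular to the ring (every atom in a ring double bond is sp² and brings one electron to the p orbital; the sulfur donates one lone pair from its p orbital), so the π system is cyclic and fully conjugated.
Counting π electrons: 2 × 2 = 4 from the double-bond units + 2 from the S atom = 6.
Since 6 = 4·1 + 2, the ring meets the 4n+2 criterion.
(This ring is thiophene.)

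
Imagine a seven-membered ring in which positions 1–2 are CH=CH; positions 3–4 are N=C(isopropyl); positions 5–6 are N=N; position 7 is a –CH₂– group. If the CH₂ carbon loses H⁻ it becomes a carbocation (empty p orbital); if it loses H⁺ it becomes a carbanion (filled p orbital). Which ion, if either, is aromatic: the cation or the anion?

The cation

Once that carbon is sp², every ring atom has a p orbital and both ions are fully conjugated.
Cation: 3 × 2 + 0 = 6 π electrons → 4(1)+2, aromatic.
Anion: 3 × 2 + 2 = 8 π electrons → 4(2), antiaromatic.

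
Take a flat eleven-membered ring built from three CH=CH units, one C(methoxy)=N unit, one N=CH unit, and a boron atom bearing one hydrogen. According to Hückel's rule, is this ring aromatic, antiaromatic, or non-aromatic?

Aromatic

Check conjugation: the double-bond atoms are sp², each contributing one p electron; each sp² =N– keeps its lone pair in-plane and puts one electron into the π system; the boron has an empty p orbital — every position has a p orbital, so the cyclic π system is continuous.
Tallying contributions gives 5 × 2 = 10 from the double-bond units + 0 from the BH atom = 10.
With 10 π electrons (n = 2), the Hückel 4n+2 condition holds.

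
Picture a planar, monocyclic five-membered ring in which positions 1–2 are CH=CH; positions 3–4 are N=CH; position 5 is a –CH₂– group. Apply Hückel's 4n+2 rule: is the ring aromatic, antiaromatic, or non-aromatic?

Non-aromatic

The CH2 position has four σ bonds — the tetrahedral CH₂ carbon is sp³ and has no p orbital in the ring π system — so the cyclic conjugation is interrupted.
Without a continuous loop of overlapping p orbitals the Hückel electron count never comes into play.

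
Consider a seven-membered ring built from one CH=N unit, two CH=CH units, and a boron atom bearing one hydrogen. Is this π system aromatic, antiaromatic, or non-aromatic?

Every ring atom contributes a p orbital perpendicular to the ring (each doubly-bonded ring atom is sp² with one p-orbital electron; each sp² =N– keeps its lone pair in-plane and puts one electron into the π system; the boron has an empty p orbital), so the π system is cyclic and fully conjugated.
Counting π electrons: 3 × 2 = 6 from the double-bond units + 0 from the BH atom = 6.
With 6 π electrons (n = 1), the Hückel 4n+2 condition holds.

Aromatic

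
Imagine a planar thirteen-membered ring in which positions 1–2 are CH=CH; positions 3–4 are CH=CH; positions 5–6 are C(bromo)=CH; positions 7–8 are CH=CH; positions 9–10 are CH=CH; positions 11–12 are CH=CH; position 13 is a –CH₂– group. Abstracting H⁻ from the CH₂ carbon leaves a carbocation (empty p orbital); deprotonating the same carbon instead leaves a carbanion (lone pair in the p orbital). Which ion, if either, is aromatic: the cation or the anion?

The anion

Both ions have a continuous loop of p orbitals — each ring atom is sp².
Cation: 6 × 2 + 0 = 12 π electrons → 4(3), antiaromatic.
Anion: 6 × 2 + 2 = 14 π electrons → 4(3)+2, aromatic.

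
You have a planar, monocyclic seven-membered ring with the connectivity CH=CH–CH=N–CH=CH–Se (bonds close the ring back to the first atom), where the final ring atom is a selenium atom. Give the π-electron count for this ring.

8

The p orbitals form a continuous loop: the double-bond atoms are sp², each contributing one p electron; each sp² =N– keeps its lone pair in-plane and puts one electron into the π system; the selenium donates one lone pair from its p orbital. The ring is fully conjugated.
π-electron count: 3 × 2 = 6 from the double-bond units + 2 from the Se atom = 8.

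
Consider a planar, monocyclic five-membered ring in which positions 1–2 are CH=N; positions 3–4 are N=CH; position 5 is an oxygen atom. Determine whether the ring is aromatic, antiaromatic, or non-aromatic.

Aromatic

The p orbitals form a continuous loop: each doubly-bonded ring atom is sp² with one p-orbital electron; each =N– nitrogen is pyridine-type (lone pair in the sp² plane, one electron in the p orbital); the oxygen donates one lone pair from its p orbital. The ring is fully conjugated.
Counting π electrons: 2 × 2 = 4 from the double-bond units + 2 from the O atom = 6.
Since 6 = 4·1 + 2, the ring meets the 4n+2 criterion.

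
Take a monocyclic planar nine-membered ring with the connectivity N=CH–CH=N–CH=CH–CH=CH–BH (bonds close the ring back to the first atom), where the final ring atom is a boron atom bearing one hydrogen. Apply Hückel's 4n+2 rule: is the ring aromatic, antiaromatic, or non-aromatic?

Antiaromatic

All ring atoms are sp² and supply a p orbital to the ring (each doubly-bonded ring atom is sp² with one p-orbital electron; each =N– nitrogen is pyridine-type (lone pair in the sp² plane, one electron in the p orbital); the boron has an empty p orbital); the conjugation is uninterrupted.
Tallying contributions gives 4 × 2 = 8 from the double-bond units + 0 from the BH atom = 8.
8 = 4(2); a planar, fully conjugated 4n system is antiaromatic.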